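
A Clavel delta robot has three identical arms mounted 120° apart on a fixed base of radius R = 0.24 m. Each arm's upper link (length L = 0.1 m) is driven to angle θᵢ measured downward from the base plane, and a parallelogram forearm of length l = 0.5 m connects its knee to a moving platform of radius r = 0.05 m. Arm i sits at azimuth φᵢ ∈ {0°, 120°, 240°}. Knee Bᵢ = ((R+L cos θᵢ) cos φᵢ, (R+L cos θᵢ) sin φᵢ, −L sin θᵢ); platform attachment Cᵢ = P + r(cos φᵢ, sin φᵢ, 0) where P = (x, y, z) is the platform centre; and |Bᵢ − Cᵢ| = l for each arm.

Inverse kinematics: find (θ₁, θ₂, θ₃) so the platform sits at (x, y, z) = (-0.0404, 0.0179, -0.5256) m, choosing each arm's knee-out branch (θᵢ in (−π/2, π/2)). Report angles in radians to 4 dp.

θ₁ = 1.3097, θ₂ = 0.8732, θ₃ = 1.0474

φ1=0.0° → target in arm frame (-0.0404, 0.0179)
  A=0.2304, B=-0.5256, C=(l²−L²−A²−y'²−z²)/(2L)=-0.4483
  θ1 = atan2(B,A) + arccos(C/0.5739) = 1.3097
rotate P by −φ2: (0.0357, 0.0260, -0.5256)
  A=0.1543, B=-0.5256, C=(l²−L²−A²−y'²−z²)/(2L)=-0.3037
  γ=atan2(-0.5256,0.1543)=-1.2853;  ψ=arccos(-0.5544)=2.1585;  θ2=γ+ψ≈0.8732
φ3=240.0° → target in arm frame (0.0047, -0.0439)
  A=0.1853, B=-0.5256, C=(l²−L²−A²−y'²−z²)/(2L)=-0.3626
  θ3 = atan2(B,A) + arccos(C/0.5573) = 1.0474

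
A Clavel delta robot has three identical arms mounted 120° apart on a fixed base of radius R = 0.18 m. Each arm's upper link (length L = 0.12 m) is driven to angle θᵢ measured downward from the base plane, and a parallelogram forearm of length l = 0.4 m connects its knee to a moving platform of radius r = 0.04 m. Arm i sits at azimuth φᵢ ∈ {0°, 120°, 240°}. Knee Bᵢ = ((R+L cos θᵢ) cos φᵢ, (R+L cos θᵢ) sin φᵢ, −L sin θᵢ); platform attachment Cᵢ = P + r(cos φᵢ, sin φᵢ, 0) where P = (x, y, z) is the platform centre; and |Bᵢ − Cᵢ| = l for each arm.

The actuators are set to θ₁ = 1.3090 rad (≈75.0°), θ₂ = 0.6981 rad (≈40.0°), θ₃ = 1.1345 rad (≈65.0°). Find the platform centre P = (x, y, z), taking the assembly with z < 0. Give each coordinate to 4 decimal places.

(-0.0538, 0.0510, -0.4428)

φ1=0.0°: virtual centre (0.1711, 0.0000, -0.1159), radius l
arm 2 at φ=120.0°: (R−r)+L cos θ2 = 0.2319;  O2 = (-0.1160, 0.2009, -0.0771)
φ3=240.0°: virtual centre (-0.0954, -0.1652, -0.1088), radius l
|O₂|²−|O₁|² = 0.0170;  |O₃|²−|O₁|² = 0.0055
plane₁₂: -0.5740x+0.4017y+0.0776z = 0.0170
det = 0.4037;  x = -0.0194+0.0777z,  y = 0.0147+-0.0820z
quadratic in z: (1.0128)z²+(0.1998)z+(-0.1101)=0, √Δ=0.6970 → z ∈ {-0.4428, 0.2455}; z = -0.4428 (taking z<0)
x = -0.0538, y = 0.0510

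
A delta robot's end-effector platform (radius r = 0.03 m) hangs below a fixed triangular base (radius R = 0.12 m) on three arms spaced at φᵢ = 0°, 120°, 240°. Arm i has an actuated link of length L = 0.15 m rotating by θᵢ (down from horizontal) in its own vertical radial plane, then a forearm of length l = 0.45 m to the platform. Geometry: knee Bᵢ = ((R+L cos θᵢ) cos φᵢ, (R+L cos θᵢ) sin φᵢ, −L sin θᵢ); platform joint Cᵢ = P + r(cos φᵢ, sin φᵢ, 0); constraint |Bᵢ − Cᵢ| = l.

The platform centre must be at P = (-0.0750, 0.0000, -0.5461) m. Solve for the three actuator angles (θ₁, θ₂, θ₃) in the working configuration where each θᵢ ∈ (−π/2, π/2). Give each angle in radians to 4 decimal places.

θ₁ = 1.3092, θ₂ = 0.9602, θ₃ = 0.9602

rotate P by −φ1: (-0.0750, 0.0000, -0.5461)
  A cos θ + B sin θ = C:  0.1650·cos θ + -0.5461·sin θ = -0.4848
  √(A²+B²)=0.5705;  θ1 = -1.2774+2.5865 ≈ 1.3092
arm 2 (φ=120.0°): x'=0.0375, y'=0.0650
  e−x'=0.0525;  (l²−L²−(e−x')²−y'²−z²)/2L = -0.4173
  γ=atan2(-0.5461,0.0525)=-1.4750;  ψ=arccos(-0.7607)=2.4352;  θ2=γ+ψ≈0.9602
arm 3 (φ=240.0°): x'=0.0375, y'=-0.0650
  A cos θ + B sin θ = C:  0.0525·cos θ + -0.5461·sin θ = -0.4173
  γ=atan2(-0.5461,0.0525)=-1.4750;  ψ=arccos(-0.7607)=2.4352;  θ3=γ+ψ≈0.9602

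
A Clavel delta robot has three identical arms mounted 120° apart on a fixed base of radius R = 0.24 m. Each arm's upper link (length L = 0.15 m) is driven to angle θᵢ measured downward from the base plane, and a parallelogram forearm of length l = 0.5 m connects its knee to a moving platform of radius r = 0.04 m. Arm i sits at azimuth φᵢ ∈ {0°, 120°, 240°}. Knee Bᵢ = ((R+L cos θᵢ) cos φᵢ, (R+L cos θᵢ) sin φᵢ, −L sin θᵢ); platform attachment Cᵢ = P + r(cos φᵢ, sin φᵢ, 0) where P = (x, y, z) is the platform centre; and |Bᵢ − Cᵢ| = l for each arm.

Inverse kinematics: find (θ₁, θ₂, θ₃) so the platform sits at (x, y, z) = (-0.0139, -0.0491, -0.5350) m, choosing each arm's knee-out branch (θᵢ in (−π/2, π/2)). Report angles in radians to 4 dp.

θ₁ = 1.0470, θ₂ = 1.1342, θ₃ = 0.7853

arm 1 (φ=0.0°): x'=-0.0139, y'=-0.0491
  e−x'=0.2139;  (l²−L²−(e−x')²−y'²−z²)/2L = -0.3563
  √(A²+B²)=0.5762;  θ1 = -1.1905+2.2375 ≈ 1.0470
φ2=120.0° → target in arm frame (-0.0356, 0.0366)
  e−x'=0.2356;  (l²−L²−(e−x')²−y'²−z²)/2L = -0.3852
  √(A²+B²)=0.5846;  θ2 = -1.1560+2.2902 ≈ 1.1342
rotate P by −φ3: (0.0495, 0.0125, -0.5350)
  A=0.1505, B=-0.5350, C=(l²−L²−A²−y'²−z²)/(2L)=-0.2718
  γ=atan2(-0.5350,0.1505)=-1.2965;  ψ=arccos(-0.4891)=2.0818;  θ3=γ+ψ≈0.7853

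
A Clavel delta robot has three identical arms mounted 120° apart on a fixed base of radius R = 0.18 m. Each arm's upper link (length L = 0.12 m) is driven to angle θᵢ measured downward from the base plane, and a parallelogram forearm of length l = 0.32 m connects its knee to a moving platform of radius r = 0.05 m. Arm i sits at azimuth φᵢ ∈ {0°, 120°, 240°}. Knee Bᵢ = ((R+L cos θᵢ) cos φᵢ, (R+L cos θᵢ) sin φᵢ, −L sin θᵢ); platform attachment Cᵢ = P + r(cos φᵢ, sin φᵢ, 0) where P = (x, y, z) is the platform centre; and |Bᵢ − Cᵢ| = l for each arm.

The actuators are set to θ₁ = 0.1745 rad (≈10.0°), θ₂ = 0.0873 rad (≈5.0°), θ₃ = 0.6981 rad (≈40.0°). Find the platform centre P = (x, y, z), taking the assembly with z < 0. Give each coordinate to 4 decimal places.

(0.0211, 0.0489, -0.2410)

arm 1 at φ=0.0°: e+L cos θ1 = 0.2482;  centre 1 = (0.2482, 0.0000, -0.0208)
centre 2 = (0.2495·cos120.0°, 0.2495·sin120.0°, -0.0105) = (-0.1248, 0.2161, -0.0105)
arm 3 at φ=240.0°: e+L cos θ3 = 0.2219;  centre 3 = (-0.1110, -0.1922, -0.0771)
|centre ₂|²−|centre ₁|² = 0.0004;  |centre ₃|²−|centre ₁|² = -0.0068
plane₁₂: -0.7459x+0.4322y+0.0207z = 0.0004
Cramer: x(z) = 0.0047-0.0681z;  y(z) = 0.0090-0.1656z
quadratic in z: (1.0321)z²+(0.0719)z+(-0.0426)=0, √Δ=0.4255 → z ∈ {-0.2410, 0.1713}; z = -0.2410 (taking z<0)
x = 0.0211, y = 0.0489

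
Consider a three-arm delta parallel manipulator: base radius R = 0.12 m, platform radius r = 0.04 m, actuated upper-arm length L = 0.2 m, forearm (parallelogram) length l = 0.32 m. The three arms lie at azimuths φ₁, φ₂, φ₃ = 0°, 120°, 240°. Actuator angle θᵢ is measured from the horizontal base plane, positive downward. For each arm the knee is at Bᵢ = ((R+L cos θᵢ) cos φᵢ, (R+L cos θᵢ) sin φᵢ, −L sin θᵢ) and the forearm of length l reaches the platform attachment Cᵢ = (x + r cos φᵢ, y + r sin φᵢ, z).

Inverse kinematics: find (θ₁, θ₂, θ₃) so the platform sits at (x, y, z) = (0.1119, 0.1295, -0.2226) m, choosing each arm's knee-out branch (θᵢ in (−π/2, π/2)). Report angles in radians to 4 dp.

φ1=0.0° → target in arm frame (0.1119, 0.1295)
  A cos θ + B sin θ = C:  -0.0319·cos θ + -0.2226·sin θ = -0.0123
  θ1 = atan2(B,A) + arccos(C/0.2249) = -0.0874
rotate P by −φ2: (0.0562, -0.1617, -0.2226)
  A cos θ + B sin θ = C:  0.0238·cos θ + -0.2226·sin θ = -0.0346
  √(A²+B²)=0.2239;  θ2 = -1.4643+1.7261 ≈ 0.2618
rotate P by −φ3: (-0.1681, 0.0322, -0.2226)
  e−x'=0.2481;  (l²−L²−(e−x')²−y'²−z²)/2L = -0.1243
  √(A²+B²)=0.3333;  θ3 = -0.7313+1.9531 ≈ 1.2218

θ₁ = -0.0874, θ₂ = 0.2618, θ₃ = 1.2218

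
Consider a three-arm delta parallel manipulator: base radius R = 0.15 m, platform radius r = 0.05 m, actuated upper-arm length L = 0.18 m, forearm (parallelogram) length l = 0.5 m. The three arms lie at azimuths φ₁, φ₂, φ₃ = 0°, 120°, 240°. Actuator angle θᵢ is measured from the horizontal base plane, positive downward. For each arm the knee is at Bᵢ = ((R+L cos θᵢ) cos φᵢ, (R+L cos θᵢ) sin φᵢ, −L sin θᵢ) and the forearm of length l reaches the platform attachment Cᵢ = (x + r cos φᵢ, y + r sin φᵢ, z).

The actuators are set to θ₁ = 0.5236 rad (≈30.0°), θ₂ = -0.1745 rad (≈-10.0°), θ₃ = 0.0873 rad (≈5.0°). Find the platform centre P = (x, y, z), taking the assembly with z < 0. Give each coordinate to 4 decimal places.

(-0.1114, 0.0414, -0.4267)

arm 1 at φ=0.0°: (R−r)+L cos θ1 = 0.2559;  S1 = (0.2559, 0.0000, -0.0900)
S2 = (0.2773·cos120.0°, 0.2773·sin120.0°, 0.0313) = (-0.1386, 0.2401, 0.0313)
arm 3 at φ=240.0°: (R−r)+L cos θ3 = 0.2793;  S3 = (-0.1397, -0.2419, -0.0157)
eliminate P² terms by subtracting sphere 1 from 2 and 3
[-0.7890 0.4802 0.2425]·P = 0.0043;  [-0.7911 -0.4838 0.1486]·P = 0.0047
det = 0.7616;  x = -0.0057+0.2477z,  y = -0.0004+-0.0979z
sphere 1 gives Az²+Bz+C=0 with A=1.0710, B=0.0505, C=-0.1735;  B²−4AC=0.7457;  roots -0.4267, 0.3796;  negative root z = -0.4267
x = -0.1114, y = 0.0414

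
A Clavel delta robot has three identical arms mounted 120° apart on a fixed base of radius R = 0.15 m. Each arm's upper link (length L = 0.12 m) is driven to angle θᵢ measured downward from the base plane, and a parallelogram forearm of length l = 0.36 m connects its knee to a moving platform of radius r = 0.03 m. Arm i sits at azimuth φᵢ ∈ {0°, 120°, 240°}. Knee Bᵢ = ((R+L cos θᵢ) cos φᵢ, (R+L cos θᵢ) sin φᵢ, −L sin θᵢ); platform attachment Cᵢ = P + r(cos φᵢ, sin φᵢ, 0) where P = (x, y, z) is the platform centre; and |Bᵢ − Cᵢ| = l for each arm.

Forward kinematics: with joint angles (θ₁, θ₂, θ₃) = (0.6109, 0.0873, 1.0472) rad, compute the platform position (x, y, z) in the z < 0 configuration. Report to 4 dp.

S1 = (0.2183·cos0.0°, 0.2183·sin0.0°, -0.0688) = (0.2183, 0.0000, -0.0688)
φ2=120.0°: virtual centre (-0.1198, 0.2075, -0.0105), radius l
φ3=240.0°: virtual centre (-0.0900, -0.1559, -0.1039), radius l
subtract pairs → two planes through P
linear system: -0.6761x+0.4149y = 0.0051−0.1167z; -0.6166x+-0.3118y = -0.0092−-0.0702z
Cramer: x(z) = 0.0048+0.0156z;  y(z) = 0.0201-0.2560z
sphere 1 gives Az²+Bz+C=0 with A=1.0658, B=0.1207, C=-0.0789;  B²−4AC=0.3508;  roots -0.3345, 0.2212;  negative root z = -0.3345
x = -0.0005, y = 0.1057

(-0.0005, 0.1057, -0.3345)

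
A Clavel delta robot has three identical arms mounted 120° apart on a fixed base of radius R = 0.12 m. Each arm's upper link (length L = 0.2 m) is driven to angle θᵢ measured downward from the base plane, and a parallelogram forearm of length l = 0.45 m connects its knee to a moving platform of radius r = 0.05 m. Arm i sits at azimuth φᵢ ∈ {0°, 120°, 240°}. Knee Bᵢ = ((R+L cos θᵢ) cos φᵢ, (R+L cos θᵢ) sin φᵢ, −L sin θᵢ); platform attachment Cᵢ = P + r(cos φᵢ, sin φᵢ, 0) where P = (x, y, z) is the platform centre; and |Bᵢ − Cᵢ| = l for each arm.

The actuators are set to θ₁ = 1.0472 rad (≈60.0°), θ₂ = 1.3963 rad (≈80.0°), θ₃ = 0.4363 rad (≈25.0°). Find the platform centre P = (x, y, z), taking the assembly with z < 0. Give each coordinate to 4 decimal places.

arm 1 at φ=0.0°: ρ1 = 0.1700;  centre 1 = (0.1700, 0.0000, -0.1732)
centre 2 = (0.1047·cos120.0°, 0.1047·sin120.0°, -0.1970) = (-0.0524, 0.0907, -0.1970)
arm 3 at φ=240.0°: ρ3 = 0.2513;  centre 3 = (-0.1256, -0.2176, -0.0845)
|centre ₂|²−|centre ₁|² = -0.0091;  |centre ₃|²−|centre ₁|² = 0.0114
plane₁₂: -0.4447x+0.1814y+-0.0475z = -0.0091
det = 0.3008;  x = 0.0064+0.0382z,  y = -0.0348+0.3557z
into |P−centre ₁|² = l²: 1.1279z² + 0.3092z + -0.1445 = 0;  Δ = 0.7476;  z = -0.5203 or 0.2462 → z<0 root = -0.5203
x = -0.0135, y = -0.2198

(-0.0135, -0.2198, -0.5203)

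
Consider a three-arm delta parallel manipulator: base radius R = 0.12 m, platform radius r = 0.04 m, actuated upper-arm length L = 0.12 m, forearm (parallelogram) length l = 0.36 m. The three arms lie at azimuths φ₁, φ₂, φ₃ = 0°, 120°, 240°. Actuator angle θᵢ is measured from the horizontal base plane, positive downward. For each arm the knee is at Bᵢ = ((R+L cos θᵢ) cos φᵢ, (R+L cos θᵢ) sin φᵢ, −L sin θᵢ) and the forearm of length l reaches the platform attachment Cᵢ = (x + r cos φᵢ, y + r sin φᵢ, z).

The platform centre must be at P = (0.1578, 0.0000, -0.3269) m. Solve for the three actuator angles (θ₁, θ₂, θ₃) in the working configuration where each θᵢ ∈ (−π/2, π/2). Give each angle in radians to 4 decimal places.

arm 1 (φ=0.0°): x'=0.1578, y'=0.0000
  A=-0.0778, B=-0.3269, C=(l²−L²−A²−y'²−z²)/(2L)=0.0095
  θ1 = atan2(B,A) + arccos(C/0.3360) = -0.2620
φ2=120.0° → target in arm frame (-0.0789, -0.1367)
  e−x'=0.1589;  (l²−L²−(e−x')²−y'²−z²)/2L = -0.1483
  θ2 = atan2(B,A) + arccos(C/0.3635) = 0.8727
arm 3 (φ=240.0°): x'=-0.0789, y'=0.1367
  e−x'=0.1589;  (l²−L²−(e−x')²−y'²−z²)/2L = -0.1483
  θ3 = atan2(B,A) + arccos(C/0.3635) = 0.8727

θ₁ = -0.2620, θ₂ = 0.8727, θ₃ = 0.8727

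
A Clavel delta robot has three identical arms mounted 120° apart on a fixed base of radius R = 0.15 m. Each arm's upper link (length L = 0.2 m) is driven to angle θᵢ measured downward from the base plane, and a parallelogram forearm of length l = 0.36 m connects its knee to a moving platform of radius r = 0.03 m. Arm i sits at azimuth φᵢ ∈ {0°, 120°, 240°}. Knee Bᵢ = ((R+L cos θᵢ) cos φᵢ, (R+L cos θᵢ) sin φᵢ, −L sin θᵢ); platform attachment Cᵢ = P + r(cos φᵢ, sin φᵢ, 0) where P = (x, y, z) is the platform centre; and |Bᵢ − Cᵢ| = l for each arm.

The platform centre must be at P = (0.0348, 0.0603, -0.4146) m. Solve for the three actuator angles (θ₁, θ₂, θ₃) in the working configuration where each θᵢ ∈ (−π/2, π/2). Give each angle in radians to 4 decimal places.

arm 1 (φ=0.0°): x'=0.0348, y'=0.0603
  e−x'=0.0852;  (l²−L²−(e−x')²−y'²−z²)/2L = -0.2330
  γ=atan2(-0.4146,0.0852)=-1.3681;  ψ=arccos(-0.5504)=2.1537;  θ1=γ+ψ≈0.7855
arm 2 (φ=120.0°): x'=0.0348, y'=-0.0603
  e−x'=0.0852;  (l²−L²−(e−x')²−y'²−z²)/2L = -0.2330
  θ2 = atan2(B,A) + arccos(C/0.4233) = 0.7855
φ3=240.0° → target in arm frame (-0.0696, 0.0000)
  e−x'=0.1896;  (l²−L²−(e−x')²−y'²−z²)/2L = -0.2956
  θ3 = atan2(B,A) + arccos(C/0.4559) = 1.1345

θ₁ = 0.7855, θ₂ = 0.7855, θ₃ = 1.1345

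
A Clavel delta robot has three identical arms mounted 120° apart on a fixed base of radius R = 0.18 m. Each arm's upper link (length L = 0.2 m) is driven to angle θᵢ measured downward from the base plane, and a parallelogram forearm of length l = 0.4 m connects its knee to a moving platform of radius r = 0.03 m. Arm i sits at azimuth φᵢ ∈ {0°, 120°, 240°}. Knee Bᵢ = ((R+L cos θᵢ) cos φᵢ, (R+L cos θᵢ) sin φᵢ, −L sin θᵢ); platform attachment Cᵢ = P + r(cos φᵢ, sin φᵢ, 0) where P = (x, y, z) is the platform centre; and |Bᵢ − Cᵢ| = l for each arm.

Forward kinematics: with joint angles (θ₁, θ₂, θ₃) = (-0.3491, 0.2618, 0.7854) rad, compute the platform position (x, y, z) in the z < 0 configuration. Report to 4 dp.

(0.0881, 0.0572, -0.2387)

S1 = (0.3379·cos0.0°, 0.3379·sin0.0°, 0.0684) = (0.3379, 0.0000, 0.0684)
S2 = (0.3432·cos120.0°, 0.3432·sin120.0°, -0.0518) = (-0.1716, 0.2972, -0.0518)
φ3=240.0°: virtual centre (-0.1457, -0.2524, -0.1414), radius l
subtract pairs → two planes through P
[-1.0191 0.5944 -0.2403]·P = 0.0016;  [-0.9673 -0.5048 -0.4197]·P = -0.0140
Cramer: x(z) = 0.0069-0.3404z;  y(z) = 0.0145-0.1792z
sphere 1 gives Az²+Bz+C=0 with A=1.1479, B=0.0834, C=-0.0455;  B²−4AC=0.2159;  roots -0.2387, 0.1661;  negative root z = -0.2387
x = 0.0881, y = 0.0572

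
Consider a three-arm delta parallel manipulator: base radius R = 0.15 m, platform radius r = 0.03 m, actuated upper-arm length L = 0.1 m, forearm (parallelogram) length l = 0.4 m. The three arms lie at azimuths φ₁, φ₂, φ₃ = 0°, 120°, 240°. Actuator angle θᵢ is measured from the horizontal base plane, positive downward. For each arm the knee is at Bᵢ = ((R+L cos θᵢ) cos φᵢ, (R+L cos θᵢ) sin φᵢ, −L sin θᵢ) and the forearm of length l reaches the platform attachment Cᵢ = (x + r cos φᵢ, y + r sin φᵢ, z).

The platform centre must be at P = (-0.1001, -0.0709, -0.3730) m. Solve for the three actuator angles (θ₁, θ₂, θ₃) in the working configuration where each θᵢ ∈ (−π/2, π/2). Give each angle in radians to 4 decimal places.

arm 1 (φ=0.0°): x'=-0.1001, y'=-0.0709
  A cos θ + B sin θ = C:  0.2201·cos θ + -0.3730·sin θ = -0.2130
  √(A²+B²)=0.4331;  θ1 = -1.0377+2.0850 ≈ 1.0473
rotate P by −φ2: (-0.0114, 0.1221, -0.3730)
  A cos θ + B sin θ = C:  0.1314·cos θ + -0.3730·sin θ = -0.1065
  √(A²+B²)=0.3955;  θ2 = -1.2322+1.8435 ≈ 0.6113
φ3=240.0° → target in arm frame (0.1115, -0.0512)
  A=0.0085, B=-0.3730, C=(l²−L²−A²−y'²−z²)/(2L)=0.0409
  γ=atan2(-0.3730,0.0085)=-1.5479;  ψ=arccos(0.1095)=1.4611;  θ3=γ+ψ≈-0.0868

θ₁ = 1.0473, θ₂ = 0.6113, θ₃ = -0.0868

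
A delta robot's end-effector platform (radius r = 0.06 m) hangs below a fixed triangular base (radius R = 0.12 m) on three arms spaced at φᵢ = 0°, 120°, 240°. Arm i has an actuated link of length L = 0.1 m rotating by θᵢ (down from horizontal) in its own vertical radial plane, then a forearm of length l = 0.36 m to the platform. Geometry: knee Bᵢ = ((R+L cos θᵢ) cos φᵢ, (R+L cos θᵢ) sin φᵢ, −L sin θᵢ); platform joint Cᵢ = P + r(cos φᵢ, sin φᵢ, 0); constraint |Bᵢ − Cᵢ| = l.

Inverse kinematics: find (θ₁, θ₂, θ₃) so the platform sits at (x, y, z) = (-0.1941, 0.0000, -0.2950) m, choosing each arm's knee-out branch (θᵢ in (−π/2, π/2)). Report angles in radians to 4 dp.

θ₁ = 1.1344, θ₂ = -0.1745, θ₃ = -0.1745

φ1=0.0° → target in arm frame (-0.1941, 0.0000)
  A cos θ + B sin θ = C:  0.2541·cos θ + -0.2950·sin θ = -0.1600
  √(A²+B²)=0.3893;  θ1 = -0.8597+1.9942 ≈ 1.1344
φ2=120.0° → target in arm frame (0.0970, 0.1681)
  A=-0.0370, B=-0.2950, C=(l²−L²−A²−y'²−z²)/(2L)=0.0147
  √(A²+B²)=0.2973;  θ2 = -1.6957+1.5212 ≈ -0.1745
rotate P by −φ3: (0.0971, -0.1681, -0.2950)
  e−x'=-0.0371;  (l²−L²−(e−x')²−y'²−z²)/2L = 0.0147
  √(A²+B²)=0.2973;  θ3 = -1.6957+1.5212 ≈ -0.1745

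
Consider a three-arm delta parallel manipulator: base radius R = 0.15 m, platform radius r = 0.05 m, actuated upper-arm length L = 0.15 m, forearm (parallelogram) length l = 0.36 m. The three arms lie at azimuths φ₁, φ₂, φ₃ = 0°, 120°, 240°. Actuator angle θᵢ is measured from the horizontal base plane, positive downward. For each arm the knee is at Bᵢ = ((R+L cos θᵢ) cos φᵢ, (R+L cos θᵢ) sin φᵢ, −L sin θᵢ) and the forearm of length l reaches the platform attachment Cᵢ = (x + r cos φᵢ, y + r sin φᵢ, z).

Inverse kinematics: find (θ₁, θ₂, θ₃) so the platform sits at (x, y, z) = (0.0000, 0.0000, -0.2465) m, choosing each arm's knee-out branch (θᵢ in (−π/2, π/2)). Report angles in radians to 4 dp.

rotate P by −φ1: (0.0000, 0.0000, -0.2465)
  A cos θ + B sin θ = C:  0.1000·cos θ + -0.2465·sin θ = 0.1211
  θ1 = atan2(B,A) + arccos(C/0.2660) = -0.0874
φ2=120.0° → target in arm frame (0.0000, 0.0000)
  A=0.1000, B=-0.2465, C=(l²−L²−A²−y'²−z²)/(2L)=0.1211
  γ=atan2(-0.2465,0.1000)=-1.1854;  ψ=arccos(0.4553)=1.0980;  θ2=γ+ψ≈-0.0874
rotate P by −φ3: (0.0000, 0.0000, -0.2465)
  A=0.1000, B=-0.2465, C=(l²−L²−A²−y'²−z²)/(2L)=0.1211
  √(A²+B²)=0.2660;  θ3 = -1.1854+1.0980 ≈ -0.0874

θ₁ = -0.0874, θ₂ = -0.0874, θ₃ = -0.0874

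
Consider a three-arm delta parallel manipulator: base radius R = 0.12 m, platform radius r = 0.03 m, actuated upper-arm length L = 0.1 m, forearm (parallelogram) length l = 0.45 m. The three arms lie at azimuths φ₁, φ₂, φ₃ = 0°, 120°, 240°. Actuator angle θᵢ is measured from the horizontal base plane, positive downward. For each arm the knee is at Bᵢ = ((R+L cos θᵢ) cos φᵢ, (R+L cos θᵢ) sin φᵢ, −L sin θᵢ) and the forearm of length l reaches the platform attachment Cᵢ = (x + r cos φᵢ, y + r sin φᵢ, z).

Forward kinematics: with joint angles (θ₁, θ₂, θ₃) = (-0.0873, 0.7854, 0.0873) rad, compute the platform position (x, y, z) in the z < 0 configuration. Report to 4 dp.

(0.0820, -0.0977, -0.4172)

φ1=0.0°: virtual centre (0.1896, 0.0000, 0.0087), radius l
φ2=120.0°: virtual centre (-0.0804, 0.1392, -0.0707), radius l
φ3=240.0°: virtual centre (-0.0948, -0.1642, -0.0087), radius l
subtract pairs → two planes through P
plane₁₂: -0.5399x+0.2784y+-0.1589z = -0.0052
Cramer: x(z) = 0.0051-0.1843z;  y(z) = -0.0088+0.2131z
quadratic in z: (1.0794)z²+(0.0468)z+(-0.1683)=0, √Δ=0.8537 → z ∈ {-0.4172, 0.3738}; z = -0.4172 (taking z<0)
x = 0.0820, y = -0.0977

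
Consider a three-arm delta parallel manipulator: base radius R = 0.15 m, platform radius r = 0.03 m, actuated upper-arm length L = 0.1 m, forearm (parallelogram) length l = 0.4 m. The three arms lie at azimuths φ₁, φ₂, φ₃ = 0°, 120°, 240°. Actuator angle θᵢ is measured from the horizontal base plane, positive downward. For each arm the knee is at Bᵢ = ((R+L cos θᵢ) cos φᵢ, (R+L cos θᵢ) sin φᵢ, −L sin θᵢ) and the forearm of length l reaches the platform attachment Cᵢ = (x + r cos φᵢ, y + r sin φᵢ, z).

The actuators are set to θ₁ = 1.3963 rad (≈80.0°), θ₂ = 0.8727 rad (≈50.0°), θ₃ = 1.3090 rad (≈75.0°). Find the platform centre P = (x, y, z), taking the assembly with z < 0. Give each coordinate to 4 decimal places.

(-0.0363, 0.0455, -0.4559)

φ1=0.0°: virtual centre (0.1374, 0.0000, -0.0985), radius l
arm 2 at φ=120.0°: (R−r)+L cos θ2 = 0.1843;  O2 = (-0.0921, 0.1596, -0.0766)
arm 3 at φ=240.0°: (R−r)+L cos θ3 = 0.1459;  O3 = (-0.0729, -0.1263, -0.0966)
|O₂|²−|O₁|² = 0.0113;  |O₃|²−|O₁|² = 0.0020
linear system: -0.4590x+0.3192y = 0.0113−0.0437z; -0.4206x+-0.2527y = 0.0020−0.0038z
det = 0.2502;  x = -0.0140+0.0490z,  y = 0.0152+-0.0666z
sphere 1 gives Az²+Bz+C=0 with A=1.0068, B=0.1801, C=-0.1272;  B²−4AC=0.5446;  roots -0.4559, 0.2770;  negative root z = -0.4559
x = -0.0363, y = 0.0455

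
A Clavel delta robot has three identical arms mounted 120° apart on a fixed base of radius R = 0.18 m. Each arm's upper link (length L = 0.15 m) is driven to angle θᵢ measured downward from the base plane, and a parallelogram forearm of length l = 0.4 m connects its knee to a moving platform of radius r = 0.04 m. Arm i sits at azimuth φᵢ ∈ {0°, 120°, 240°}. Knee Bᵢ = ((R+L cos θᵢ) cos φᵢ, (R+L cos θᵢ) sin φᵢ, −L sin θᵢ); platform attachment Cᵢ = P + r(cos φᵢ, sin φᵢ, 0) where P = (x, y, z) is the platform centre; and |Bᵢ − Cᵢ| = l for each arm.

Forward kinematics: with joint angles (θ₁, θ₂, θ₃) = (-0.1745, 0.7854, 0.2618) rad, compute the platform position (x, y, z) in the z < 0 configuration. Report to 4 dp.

arm 1 at φ=0.0°: (R−r)+L cos θ1 = 0.2877;  S1 = (0.2877, 0.0000, 0.0260)
φ2=120.0°: virtual centre (-0.1230, 0.2131, -0.1061), radius l
S3 = (0.2849·cos240.0°, 0.2849·sin240.0°, -0.0388) = (-0.1424, -0.2467, -0.0388)
subtract pairs → two planes through P
linear system: -0.8215x+0.4262y = -0.0117−-0.2642z; -0.8603x+-0.4934y = -0.0008−-0.1297z
det = 0.7720;  x = 0.0079+-0.2405z,  y = -0.0122+0.1564z
sphere 1 gives Az²+Bz+C=0 with A=1.0823, B=0.0787, C=-0.0809;  B²−4AC=0.3563;  roots -0.3121, 0.2394;  negative root z = -0.3121
x = 0.0830, y = -0.0610

(0.0830, -0.0610, -0.3121)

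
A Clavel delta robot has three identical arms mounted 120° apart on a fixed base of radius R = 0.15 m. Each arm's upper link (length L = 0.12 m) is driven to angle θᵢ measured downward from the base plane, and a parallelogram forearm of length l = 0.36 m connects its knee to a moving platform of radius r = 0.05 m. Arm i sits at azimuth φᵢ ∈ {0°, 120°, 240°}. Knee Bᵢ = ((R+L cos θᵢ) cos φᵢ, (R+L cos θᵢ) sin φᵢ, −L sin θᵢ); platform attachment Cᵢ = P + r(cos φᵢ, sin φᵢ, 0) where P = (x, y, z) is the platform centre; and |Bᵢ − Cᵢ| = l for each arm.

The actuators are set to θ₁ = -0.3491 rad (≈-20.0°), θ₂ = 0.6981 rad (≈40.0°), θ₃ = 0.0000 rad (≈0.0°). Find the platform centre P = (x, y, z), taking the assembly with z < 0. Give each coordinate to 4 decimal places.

centre 1 = (0.2128·cos0.0°, 0.2128·sin0.0°, 0.0410) = (0.2128, 0.0000, 0.0410)
arm 2 at φ=120.0°: (R−r)+L cos θ2 = 0.1919;  centre 2 = (-0.0960, 0.1662, -0.0771)
centre 3 = (0.2200·cos240.0°, 0.2200·sin240.0°, 0.0000) = (-0.1100, -0.1905, 0.0000)
|centre ₂|²−|centre ₁|² = -0.0042;  |centre ₃|²−|centre ₁|² = 0.0014
linear system: -0.6175x+0.3324y = -0.0042−-0.2364z; -0.6455x+-0.3811y = 0.0014−-0.0821z
det = 0.4499;  x = 0.0025+-0.2609z,  y = -0.0080+0.2265z
into |P−centre ₁|² = l²: 1.1193z² + 0.0240z + -0.0836 = 0;  Δ = 0.3750;  z = -0.2843 or 0.2628 → z<0 root = -0.2843
x = 0.0766, y = -0.0723

(0.0766, -0.0723, -0.2843)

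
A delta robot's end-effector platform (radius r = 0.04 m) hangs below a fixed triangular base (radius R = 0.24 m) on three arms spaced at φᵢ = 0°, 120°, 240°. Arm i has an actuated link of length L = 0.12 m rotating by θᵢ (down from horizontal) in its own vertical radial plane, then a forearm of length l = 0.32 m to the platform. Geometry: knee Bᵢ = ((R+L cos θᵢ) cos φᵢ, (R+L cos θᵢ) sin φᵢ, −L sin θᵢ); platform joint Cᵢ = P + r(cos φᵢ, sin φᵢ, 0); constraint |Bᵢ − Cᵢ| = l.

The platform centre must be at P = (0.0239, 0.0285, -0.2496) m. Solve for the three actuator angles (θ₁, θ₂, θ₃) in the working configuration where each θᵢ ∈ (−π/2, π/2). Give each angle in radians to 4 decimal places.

rotate P by −φ1: (0.0239, 0.0285, -0.2496)
  A=0.1761, B=-0.2496, C=(l²−L²−A²−y'²−z²)/(2L)=-0.0255
  γ=atan2(-0.2496,0.1761)=-0.9564;  ψ=arccos(-0.0835)=1.6544;  θ1=γ+ψ≈0.6981
φ2=120.0° → target in arm frame (0.0127, -0.0349)
  A=0.1873, B=-0.2496, C=(l²−L²−A²−y'²−z²)/(2L)=-0.0441
  θ2 = atan2(B,A) + arccos(C/0.3120) = 0.7856
φ3=240.0° → target in arm frame (-0.0366, 0.0064)
  A=0.2366, B=-0.2496, C=(l²−L²−A²−y'²−z²)/(2L)=-0.1264
  θ3 = atan2(B,A) + arccos(C/0.3439) = 1.1351

θ₁ = 0.6981, θ₂ = 0.7856, θ₃ = 1.1351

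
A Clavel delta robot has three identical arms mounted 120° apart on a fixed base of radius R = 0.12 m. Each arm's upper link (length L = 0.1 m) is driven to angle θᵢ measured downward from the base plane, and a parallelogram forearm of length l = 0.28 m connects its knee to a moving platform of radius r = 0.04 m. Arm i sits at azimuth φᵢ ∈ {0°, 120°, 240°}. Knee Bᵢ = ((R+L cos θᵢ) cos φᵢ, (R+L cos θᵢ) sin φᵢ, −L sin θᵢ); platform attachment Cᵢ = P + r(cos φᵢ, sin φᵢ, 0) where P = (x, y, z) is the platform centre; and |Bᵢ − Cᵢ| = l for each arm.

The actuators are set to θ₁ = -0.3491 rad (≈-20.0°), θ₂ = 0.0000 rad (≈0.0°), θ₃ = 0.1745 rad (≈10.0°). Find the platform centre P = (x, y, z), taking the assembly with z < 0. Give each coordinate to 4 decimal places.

S1 = (0.1740·cos0.0°, 0.1740·sin0.0°, 0.0342) = (0.1740, 0.0000, 0.0342)
S2 = (0.1800·cos120.0°, 0.1800·sin120.0°, 0.0000) = (-0.0900, 0.1559, 0.0000)
S3 = (0.1785·cos240.0°, 0.1785·sin240.0°, -0.0174) = (-0.0892, -0.1546, -0.0174)
subtract pairs → two planes through P
linear system: -0.5279x+0.3118y = 0.0010−-0.0684z; -0.5264x+-0.3091y = 0.0007−-0.1031z
det = 0.3273;  x = -0.0016+-0.1628z,  y = 0.0004+-0.0563z
quadratic in z: (1.0297)z²+(-0.0113)z+(-0.0464)=0, √Δ=0.4373 → z ∈ {-0.2069, 0.2178}; z = -0.2069 (taking z<0)
x = 0.0321, y = 0.0120

(0.0321, 0.0120, -0.2069)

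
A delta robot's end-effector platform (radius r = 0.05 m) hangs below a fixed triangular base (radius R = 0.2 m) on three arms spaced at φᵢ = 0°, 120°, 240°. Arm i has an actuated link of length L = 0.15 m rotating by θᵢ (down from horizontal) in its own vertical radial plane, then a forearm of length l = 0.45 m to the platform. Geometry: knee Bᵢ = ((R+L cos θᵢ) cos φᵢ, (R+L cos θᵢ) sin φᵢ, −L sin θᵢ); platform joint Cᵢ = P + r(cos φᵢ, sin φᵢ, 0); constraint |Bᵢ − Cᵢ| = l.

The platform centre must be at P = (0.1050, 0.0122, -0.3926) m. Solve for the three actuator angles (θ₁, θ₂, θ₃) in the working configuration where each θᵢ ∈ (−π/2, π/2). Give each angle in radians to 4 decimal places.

φ1=0.0° → target in arm frame (0.1050, 0.0122)
  e−x'=0.0450;  (l²−L²−(e−x')²−y'²−z²)/2L = 0.0790
  √(A²+B²)=0.3952;  θ1 = -1.4567+1.3696 ≈ -0.0871
φ2=120.0° → target in arm frame (-0.0419, -0.0970)
  A cos θ + B sin θ = C:  0.1919·cos θ + -0.3926·sin θ = -0.0680
  γ=atan2(-0.3926,0.1919)=-1.1161;  ψ=arccos(-0.1555)=1.7270;  θ2=γ+ψ≈0.6109
rotate P by −φ3: (-0.0631, 0.0848, -0.3926)
  A cos θ + B sin θ = C:  0.2131·cos θ + -0.3926·sin θ = -0.0891
  γ=atan2(-0.3926,0.2131)=-1.0736;  ψ=arccos(-0.1995)=1.7716;  θ3=γ+ψ≈0.6980

θ₁ = -0.0871, θ₂ = 0.6109, θ₃ = 0.6980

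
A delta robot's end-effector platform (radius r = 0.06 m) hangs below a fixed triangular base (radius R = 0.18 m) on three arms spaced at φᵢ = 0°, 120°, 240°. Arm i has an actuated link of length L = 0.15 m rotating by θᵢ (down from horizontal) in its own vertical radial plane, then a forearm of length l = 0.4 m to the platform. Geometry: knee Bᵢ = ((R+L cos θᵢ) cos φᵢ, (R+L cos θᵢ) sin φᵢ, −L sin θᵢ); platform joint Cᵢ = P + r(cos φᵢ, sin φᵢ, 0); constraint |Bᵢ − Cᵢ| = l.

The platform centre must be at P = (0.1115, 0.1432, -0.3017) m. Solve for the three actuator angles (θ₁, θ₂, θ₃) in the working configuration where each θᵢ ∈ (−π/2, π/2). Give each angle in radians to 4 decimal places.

θ₁ = -0.2619, θ₂ = 0.0000, θ₃ = 1.1343

arm 1 (φ=0.0°): x'=0.1115, y'=0.1432
  A cos θ + B sin θ = C:  0.0085·cos θ + -0.3017·sin θ = 0.0863
  γ=atan2(-0.3017,0.0085)=-1.5426;  ψ=arccos(0.2860)=1.2807;  θ1=γ+ψ≈-0.2619
rotate P by −φ2: (0.0683, -0.1682, -0.3017)
  A cos θ + B sin θ = C:  0.0517·cos θ + -0.3017·sin θ = 0.0517
  θ2 = atan2(B,A) + arccos(C/0.3061) = 0.0000
arm 3 (φ=240.0°): x'=-0.1798, y'=0.0250
  A cos θ + B sin θ = C:  0.2998·cos θ + -0.3017·sin θ = -0.1467
  √(A²+B²)=0.4253;  θ3 = -0.7886+1.9229 ≈ 1.1343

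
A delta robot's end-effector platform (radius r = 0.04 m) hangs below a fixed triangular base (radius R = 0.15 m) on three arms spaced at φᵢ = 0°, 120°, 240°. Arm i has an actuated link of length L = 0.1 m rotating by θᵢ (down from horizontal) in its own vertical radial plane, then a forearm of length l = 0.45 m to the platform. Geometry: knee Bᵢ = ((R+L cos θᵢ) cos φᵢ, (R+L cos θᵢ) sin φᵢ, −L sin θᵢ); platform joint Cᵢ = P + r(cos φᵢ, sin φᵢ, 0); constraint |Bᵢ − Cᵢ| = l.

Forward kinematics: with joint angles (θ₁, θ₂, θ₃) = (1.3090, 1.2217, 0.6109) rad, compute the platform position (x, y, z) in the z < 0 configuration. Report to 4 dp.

arm 1 at φ=0.0°: e+L cos θ1 = 0.1359;  S1 = (0.1359, 0.0000, -0.0966)
S2 = (0.1442·cos120.0°, 0.1442·sin120.0°, -0.0940) = (-0.0721, 0.1249, -0.0940)
φ3=240.0°: virtual centre (-0.0960, -0.1662, -0.0574), radius l
subtract pairs → two planes through P
[-0.4160 0.2498 0.0052]·P = 0.0018;  [-0.4637 -0.3324 0.0785]·P = 0.0123
Cramer: x(z) = -0.0145+0.0840z;  y(z) = -0.0168+0.1189z
into |P−S₁|² = l²: 1.0212z² + 0.1639z + -0.1703 = 0;  Δ = 0.7224;  z = -0.4964 or 0.3359 → z<0 root = -0.4964
x = -0.0562, y = -0.0759

(-0.0562, -0.0759, -0.4964)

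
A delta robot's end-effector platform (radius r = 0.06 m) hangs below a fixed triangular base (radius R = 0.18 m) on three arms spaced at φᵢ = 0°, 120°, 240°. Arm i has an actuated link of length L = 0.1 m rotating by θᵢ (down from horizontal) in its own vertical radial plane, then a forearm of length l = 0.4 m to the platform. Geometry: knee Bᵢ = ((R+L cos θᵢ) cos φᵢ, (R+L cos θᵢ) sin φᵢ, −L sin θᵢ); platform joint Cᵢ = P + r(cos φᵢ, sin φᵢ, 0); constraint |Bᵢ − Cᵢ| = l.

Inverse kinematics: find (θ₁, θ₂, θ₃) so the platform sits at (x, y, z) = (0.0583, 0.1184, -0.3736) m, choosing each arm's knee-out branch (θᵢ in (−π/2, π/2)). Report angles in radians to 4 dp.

φ1=0.0° → target in arm frame (0.0583, 0.1184)
  e−x'=0.0617;  (l²−L²−(e−x')²−y'²−z²)/2L = -0.0370
  γ=atan2(-0.3736,0.0617)=-1.4071;  ψ=arccos(-0.0977)=1.6687;  θ1=γ+ψ≈0.2616
arm 2 (φ=120.0°): x'=0.0734, y'=-0.1097
  e−x'=0.0466;  (l²−L²−(e−x')²−y'²−z²)/2L = -0.0189
  θ2 = atan2(B,A) + arccos(C/0.3765) = 0.1744
rotate P by −φ3: (-0.1317, -0.0087, -0.3736)
  A cos θ + B sin θ = C:  0.2517·cos θ + -0.3736·sin θ = -0.2650
  √(A²+B²)=0.4505;  θ3 = -0.9780+2.1997 ≈ 1.2218

θ₁ = 0.2616, θ₂ = 0.1744, θ₃ = 1.2218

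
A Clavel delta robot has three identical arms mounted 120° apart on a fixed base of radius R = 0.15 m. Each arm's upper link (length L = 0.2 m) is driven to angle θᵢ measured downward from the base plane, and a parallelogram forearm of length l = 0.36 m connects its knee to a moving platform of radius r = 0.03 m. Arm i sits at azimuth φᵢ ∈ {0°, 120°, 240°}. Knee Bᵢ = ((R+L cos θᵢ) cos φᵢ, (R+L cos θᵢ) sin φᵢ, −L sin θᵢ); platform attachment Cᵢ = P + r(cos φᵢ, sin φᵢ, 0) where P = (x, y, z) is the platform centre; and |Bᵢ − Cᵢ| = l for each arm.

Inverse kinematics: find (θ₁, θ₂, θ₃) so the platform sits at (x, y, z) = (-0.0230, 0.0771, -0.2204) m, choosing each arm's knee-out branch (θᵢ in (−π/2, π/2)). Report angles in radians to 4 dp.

φ1=0.0° → target in arm frame (-0.0230, 0.0771)
  A cos θ + B sin θ = C:  0.1430·cos θ + -0.2204·sin θ = 0.0366
  γ=atan2(-0.2204,0.1430)=-0.9953;  ψ=arccos(0.1392)=1.4311;  θ1=γ+ψ≈0.4359
arm 2 (φ=120.0°): x'=0.0783, y'=-0.0186
  A=0.0417, B=-0.2204, C=(l²−L²−A²−y'²−z²)/(2L)=0.0973
  √(A²+B²)=0.2243;  θ2 = -1.3837+1.1219 ≈ -0.2617
arm 3 (φ=240.0°): x'=-0.0553, y'=-0.0585
  e−x'=0.1753;  (l²−L²−(e−x')²−y'²−z²)/2L = 0.0172
  √(A²+B²)=0.2816;  θ3 = -0.8990+1.5096 ≈ 0.6107

θ₁ = 0.4359, θ₂ = -0.2617, θ₃ = 0.6107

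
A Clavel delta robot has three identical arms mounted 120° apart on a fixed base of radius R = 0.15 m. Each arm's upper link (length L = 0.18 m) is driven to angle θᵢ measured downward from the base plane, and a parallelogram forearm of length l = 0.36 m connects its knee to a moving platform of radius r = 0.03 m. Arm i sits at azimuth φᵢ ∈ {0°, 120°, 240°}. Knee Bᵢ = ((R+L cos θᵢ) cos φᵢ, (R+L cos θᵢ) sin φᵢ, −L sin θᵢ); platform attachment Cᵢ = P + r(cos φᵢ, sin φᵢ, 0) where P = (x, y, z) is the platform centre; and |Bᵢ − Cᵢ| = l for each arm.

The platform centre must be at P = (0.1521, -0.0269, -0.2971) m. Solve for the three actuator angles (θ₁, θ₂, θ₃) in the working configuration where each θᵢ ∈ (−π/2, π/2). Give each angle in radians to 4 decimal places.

θ₁ = -0.1744, θ₂ = 1.0474, θ₃ = 0.8729

arm 1 (φ=0.0°): x'=0.1521, y'=-0.0269
  A=-0.0321, B=-0.2971, C=(l²−L²−A²−y'²−z²)/(2L)=0.0199
  θ1 = atan2(B,A) + arccos(C/0.2988) = -0.1744
arm 2 (φ=120.0°): x'=-0.0993, y'=-0.1183
  e−x'=0.2193;  (l²−L²−(e−x')²−y'²−z²)/2L = -0.1477
  √(A²+B²)=0.3693;  θ2 = -0.9348+1.9822 ≈ 1.0474
arm 3 (φ=240.0°): x'=-0.0528, y'=0.1452
  e−x'=0.1728;  (l²−L²−(e−x')²−y'²−z²)/2L = -0.1166
  γ=atan2(-0.2971,0.1728)=-1.0441;  ψ=arccos(-0.3394)=1.9170;  θ3=γ+ψ≈0.8729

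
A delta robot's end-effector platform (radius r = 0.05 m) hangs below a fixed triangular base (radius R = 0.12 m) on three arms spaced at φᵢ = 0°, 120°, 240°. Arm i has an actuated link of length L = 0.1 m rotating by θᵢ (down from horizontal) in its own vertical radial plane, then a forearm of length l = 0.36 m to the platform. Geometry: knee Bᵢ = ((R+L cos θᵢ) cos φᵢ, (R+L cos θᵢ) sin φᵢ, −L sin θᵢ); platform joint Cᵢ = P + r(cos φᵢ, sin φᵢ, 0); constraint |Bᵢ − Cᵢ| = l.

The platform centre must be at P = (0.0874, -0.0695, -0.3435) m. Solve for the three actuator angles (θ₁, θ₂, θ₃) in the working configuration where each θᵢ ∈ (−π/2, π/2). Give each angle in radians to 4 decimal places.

rotate P by −φ1: (0.0874, -0.0695, -0.3435)
  e−x'=-0.0174;  (l²−L²−(e−x')²−y'²−z²)/2L = -0.0176
  θ1 = atan2(B,A) + arccos(C/0.3439) = 0.0007
rotate P by −φ2: (-0.1039, -0.0409, -0.3435)
  A=0.1739, B=-0.3435, C=(l²−L²−A²−y'²−z²)/(2L)=-0.1515
  θ2 = atan2(B,A) + arccos(C/0.3850) = 0.8731
arm 3 (φ=240.0°): x'=0.0165, y'=0.1104
  A=0.0535, B=-0.3435, C=(l²−L²−A²−y'²−z²)/(2L)=-0.0673
  θ3 = atan2(B,A) + arccos(C/0.3476) = 0.3493

θ₁ = 0.0007, θ₂ = 0.8731, θ₃ = 0.3493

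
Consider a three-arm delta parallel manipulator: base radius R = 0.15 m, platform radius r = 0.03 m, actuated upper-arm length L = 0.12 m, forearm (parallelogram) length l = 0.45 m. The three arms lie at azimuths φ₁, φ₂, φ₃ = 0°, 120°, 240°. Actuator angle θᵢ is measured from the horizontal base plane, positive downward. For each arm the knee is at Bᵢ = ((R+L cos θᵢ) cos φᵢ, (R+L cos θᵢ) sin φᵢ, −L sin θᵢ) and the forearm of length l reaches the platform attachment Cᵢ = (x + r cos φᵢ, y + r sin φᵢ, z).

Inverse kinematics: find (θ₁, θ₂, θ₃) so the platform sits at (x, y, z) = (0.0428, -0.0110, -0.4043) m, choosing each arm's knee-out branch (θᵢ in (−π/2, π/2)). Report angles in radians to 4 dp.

θ₁ = -0.0003, θ₂ = 0.3489, θ₃ = 0.2620

arm 1 (φ=0.0°): x'=0.0428, y'=-0.0110
  A cos θ + B sin θ = C:  0.0772·cos θ + -0.4043·sin θ = 0.0773
  θ1 = atan2(B,A) + arccos(C/0.4116) = -0.0003
rotate P by −φ2: (-0.0309, -0.0316, -0.4043)
  e−x'=0.1509;  (l²−L²−(e−x')²−y'²−z²)/2L = 0.0036
  √(A²+B²)=0.4316;  θ2 = -1.2135+1.5624 ≈ 0.3489
rotate P by −φ3: (-0.0119, 0.0426, -0.4043)
  A cos θ + B sin θ = C:  0.1319·cos θ + -0.4043·sin θ = 0.0227
  √(A²+B²)=0.4253;  θ3 = -1.2555+1.5175 ≈ 0.2620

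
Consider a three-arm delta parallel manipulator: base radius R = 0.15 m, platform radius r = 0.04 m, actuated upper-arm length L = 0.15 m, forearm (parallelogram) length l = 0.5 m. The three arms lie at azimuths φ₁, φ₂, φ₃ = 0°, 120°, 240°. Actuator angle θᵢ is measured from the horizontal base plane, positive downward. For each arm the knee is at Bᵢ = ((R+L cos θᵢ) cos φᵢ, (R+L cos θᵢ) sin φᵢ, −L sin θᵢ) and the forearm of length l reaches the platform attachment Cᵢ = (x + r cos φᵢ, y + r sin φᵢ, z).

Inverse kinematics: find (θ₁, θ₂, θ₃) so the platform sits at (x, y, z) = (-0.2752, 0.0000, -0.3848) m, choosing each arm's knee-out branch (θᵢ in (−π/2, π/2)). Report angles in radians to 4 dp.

θ₁ = 1.2217, θ₂ = -0.2617, θ₃ = -0.2617

arm 1 (φ=0.0°): x'=-0.2752, y'=0.0000
  A=0.3852, B=-0.3848, C=(l²−L²−A²−y'²−z²)/(2L)=-0.2298
  γ=atan2(-0.3848,0.3852)=-0.7849;  ψ=arccos(-0.4221)=2.0066;  θ1=γ+ψ≈1.2217
arm 2 (φ=120.0°): x'=0.1376, y'=0.2383
  A cos θ + B sin θ = C:  -0.0276·cos θ + -0.3848·sin θ = 0.0729
  √(A²+B²)=0.3858;  θ2 = -1.6424+1.3807 ≈ -0.2617
φ3=240.0° → target in arm frame (0.1376, -0.2383)
  e−x'=-0.0276;  (l²−L²−(e−x')²−y'²−z²)/2L = 0.0729
  √(A²+B²)=0.3858;  θ3 = -1.6424+1.3807 ≈ -0.2617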